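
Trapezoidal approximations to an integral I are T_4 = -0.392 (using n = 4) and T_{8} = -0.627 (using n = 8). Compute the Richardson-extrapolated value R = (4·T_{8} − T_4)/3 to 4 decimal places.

-0.7053

R = (4·T_{8} − T_4) / 3 = (4·(-0.627) − (-0.392))/3 = (-2.116)/3 = -0.7053.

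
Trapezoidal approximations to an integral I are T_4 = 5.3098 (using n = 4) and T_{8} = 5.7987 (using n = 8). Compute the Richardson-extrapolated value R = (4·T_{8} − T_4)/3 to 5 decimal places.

5.96167

R = (4·T_{8} − T_4) / 3 = (4·5.7987 − 5.3098)/3 = (17.8850)/3 = 5.96167.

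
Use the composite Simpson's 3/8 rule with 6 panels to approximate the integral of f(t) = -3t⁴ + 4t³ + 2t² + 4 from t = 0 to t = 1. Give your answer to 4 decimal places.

5.0660

h = (1 − 0)/6 = 0.166667.
Nodes t₀,…,t₆ = 0, 0.166667, 0.333333, 0.5, 0.666667, 0.833333, 1.
f(t) = -3t⁴ + 4t³ + 2t² + 4: f₀=4, f₁=4.071759, f₂=4.333333, f₃=4.8125, f₄=5.481481, f₅=6.256944, f₆=7.
(3h/8)·[f₀ + 3f₁ + 3f₂ + 2f₃ + 3f₄ + 3f₅ + f₆] = 0.0625·(81.055556) = 5.0660.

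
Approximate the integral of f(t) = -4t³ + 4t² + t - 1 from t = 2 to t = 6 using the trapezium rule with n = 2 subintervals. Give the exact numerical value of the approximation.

-1108

h = (6 − 2)/2 = 2.
Nodes t₀,…,t₂ = 2, 4, 6.
f(t) = -4t³ + 4t² + t - 1: f₀=-15, f₁=-189, f₂=-715.
(h/2)·[f₀ + 2f₁ + f₂] = 1·(-1108) = -1108.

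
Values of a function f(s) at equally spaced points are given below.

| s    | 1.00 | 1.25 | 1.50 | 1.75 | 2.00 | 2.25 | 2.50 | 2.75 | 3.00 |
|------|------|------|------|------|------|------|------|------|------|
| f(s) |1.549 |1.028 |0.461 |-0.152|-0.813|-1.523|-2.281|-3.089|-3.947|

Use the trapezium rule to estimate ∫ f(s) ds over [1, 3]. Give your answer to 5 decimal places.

h = 0.25, n = 8.
(h/2)·[y₀ + 2y₁ + 2y₂ + 2y₃ + 2y₄ + 2y₅ + 2y₆ + 2y₇ + y₈] = 0.125·(-15.136) = -1.89200.

-1.89200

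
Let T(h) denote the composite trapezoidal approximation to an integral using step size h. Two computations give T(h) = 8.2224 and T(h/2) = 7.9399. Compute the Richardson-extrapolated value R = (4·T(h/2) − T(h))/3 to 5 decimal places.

R = (4·T(h/2) − T(h)) / 3 = (4·7.9399 − 8.2224)/3 = (23.5372)/3 = 7.84573.

7.84573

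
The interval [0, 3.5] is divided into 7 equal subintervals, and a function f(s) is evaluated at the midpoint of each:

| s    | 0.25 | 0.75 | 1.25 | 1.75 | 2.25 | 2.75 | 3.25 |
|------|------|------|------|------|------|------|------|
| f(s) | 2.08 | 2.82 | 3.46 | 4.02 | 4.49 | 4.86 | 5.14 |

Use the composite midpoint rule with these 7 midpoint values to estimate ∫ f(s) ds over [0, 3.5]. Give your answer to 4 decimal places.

h = 0.5, n = 7.
h·[y(m₁) + y(m₂) + y(m₃) + y(m₄) + y(m₅) + y(m₆) + y(m₇)] = 0.5·(26.87) = 13.4350.

13.4350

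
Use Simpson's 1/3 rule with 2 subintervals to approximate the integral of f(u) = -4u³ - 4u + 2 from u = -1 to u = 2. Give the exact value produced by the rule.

-15

h = (2 − (-1))/2 = 1.5.
Nodes u₀,…,u₂ = -1, 0.5, 2.
f(u) = -4u³ - 4u + 2: f₀=10, f₁=-0.5, f₂=-38.
(h/3)·[f₀ + 4f₁ + f₂] = 0.5·(-30) = -15.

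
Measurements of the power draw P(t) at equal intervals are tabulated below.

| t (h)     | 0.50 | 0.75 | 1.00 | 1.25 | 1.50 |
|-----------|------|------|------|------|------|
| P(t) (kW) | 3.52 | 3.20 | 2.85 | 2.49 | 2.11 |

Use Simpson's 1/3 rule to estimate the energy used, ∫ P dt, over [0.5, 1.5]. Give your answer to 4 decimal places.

h = 0.25, n = 4.
(h/3)·[y₀ + 4y₁ + 2y₂ + 4y₃ + y₄] = 0.083333·(34.09) = 2.8408.

2.8408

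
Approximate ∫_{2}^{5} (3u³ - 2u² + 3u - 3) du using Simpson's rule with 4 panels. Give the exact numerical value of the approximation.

401.25

h = (5 − 2)/4 = 0.75.
Nodes u₀,…,u₄ = 2, 2.75, 3.5, 4.25, 5.
f(u) = 3u³ - 2u² + 3u - 3: f₀=19, f₁=52.515625, f₂=111.625, f₃=203.921875, f₄=337.
(h/3)·[f₀ + 4f₁ + 2f₂ + 4f₃ + f₄] = 0.25·(1605) = 401.25.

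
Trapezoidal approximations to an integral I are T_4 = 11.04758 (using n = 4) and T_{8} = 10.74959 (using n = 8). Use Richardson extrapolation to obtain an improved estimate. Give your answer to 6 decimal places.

10.650260

R = (4·T_{8} − T_4) / 3 = (4·10.74959 − 11.04758)/3 = (31.95078)/3 = 10.650260.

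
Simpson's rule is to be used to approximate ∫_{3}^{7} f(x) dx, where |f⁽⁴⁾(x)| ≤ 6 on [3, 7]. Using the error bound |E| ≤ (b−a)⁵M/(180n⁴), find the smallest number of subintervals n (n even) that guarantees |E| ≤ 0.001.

14

Need 6144/(180n⁴) ≤ 0.001.
n⁴ ≥ 6144/(180·0.001) = 34133.3 ⇒ n ≥ 13.5924, so the smallest even n is 14. (n must be even for Simpson's rule.)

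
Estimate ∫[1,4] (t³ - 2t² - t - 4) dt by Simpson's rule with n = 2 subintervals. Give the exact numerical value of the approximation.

2.25

h = (4 − 1)/2 = 1.5.
Nodes t₀,…,t₂ = 1, 2.5, 4.
f(t) = t³ - 2t² - t - 4: f₀=-6, f₁=-3.375, f₂=24.
(h/3)·[f₀ + 4f₁ + f₂] = 0.5·(4.5) = 2.25.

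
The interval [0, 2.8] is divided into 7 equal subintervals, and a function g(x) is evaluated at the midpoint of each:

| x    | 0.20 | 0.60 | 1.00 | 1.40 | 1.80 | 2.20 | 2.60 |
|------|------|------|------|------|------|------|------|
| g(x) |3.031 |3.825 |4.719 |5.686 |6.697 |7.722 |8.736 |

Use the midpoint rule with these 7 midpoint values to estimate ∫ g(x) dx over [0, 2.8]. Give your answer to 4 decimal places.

h = 0.4, n = 7.
h·[y(m₁) + y(m₂) + y(m₃) + y(m₄) + y(m₅) + y(m₆) + y(m₇)] = 0.4·(40.416) = 16.1664.

16.1664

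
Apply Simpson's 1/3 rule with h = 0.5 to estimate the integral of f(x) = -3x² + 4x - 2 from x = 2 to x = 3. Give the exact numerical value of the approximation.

-11

h = (3 − 2)/2 = 0.5.
Nodes x₀,…,x₂ = 2, 2.5, 3.
f(x) = -3x² + 4x - 2: f₀=-6, f₁=-10.75, f₂=-17.
(h/3)·[f₀ + 4f₁ + f₂] = 0.166667·(-66) = -11.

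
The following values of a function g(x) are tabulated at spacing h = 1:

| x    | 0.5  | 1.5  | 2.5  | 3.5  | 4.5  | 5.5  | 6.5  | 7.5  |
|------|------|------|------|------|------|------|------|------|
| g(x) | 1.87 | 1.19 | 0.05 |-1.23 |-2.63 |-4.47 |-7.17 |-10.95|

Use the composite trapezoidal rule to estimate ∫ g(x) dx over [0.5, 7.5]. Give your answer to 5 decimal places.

h = 1, n = 7.
(h/2)·[y₀ + 2y₁ + 2y₂ + 2y₃ + 2y₄ + 2y₅ + 2y₆ + y₇] = 0.5·(-37.60) = -18.80000.

-18.80000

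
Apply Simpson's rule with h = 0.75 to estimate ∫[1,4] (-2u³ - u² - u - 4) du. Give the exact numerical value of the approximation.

-168

h = (4 − 1)/4 = 0.75.
Nodes u₀,…,u₄ = 1, 1.75, 2.5, 3.25, 4.
f(u) = -2u³ - u² - u - 4: f₀=-8, f₁=-19.53125, f₂=-44, f₃=-86.46875, f₄=-152.
(h/3)·[f₀ + 4f₁ + 2f₂ + 4f₃ + f₄] = 0.25·(-672) = -168.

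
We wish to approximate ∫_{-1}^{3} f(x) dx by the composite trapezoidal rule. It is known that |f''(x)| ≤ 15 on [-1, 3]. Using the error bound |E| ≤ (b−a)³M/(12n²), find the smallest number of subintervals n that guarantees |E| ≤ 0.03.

52

Need 960/(12n²) ≤ 0.03.
n² ≥ 960/(12·0.03) = 2666.67 ⇒ n ≥ 51.6398, so the smallest n is 52.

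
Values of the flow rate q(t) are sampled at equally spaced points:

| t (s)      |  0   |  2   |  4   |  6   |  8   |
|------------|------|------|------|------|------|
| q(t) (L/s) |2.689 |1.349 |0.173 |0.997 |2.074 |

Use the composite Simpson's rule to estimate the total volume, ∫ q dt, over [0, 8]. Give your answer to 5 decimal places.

9.66200

h = 2, n = 4.
(h/3)·[y₀ + 4y₁ + 2y₂ + 4y₃ + y₄] = 0.666667·(14.493) = 9.66200.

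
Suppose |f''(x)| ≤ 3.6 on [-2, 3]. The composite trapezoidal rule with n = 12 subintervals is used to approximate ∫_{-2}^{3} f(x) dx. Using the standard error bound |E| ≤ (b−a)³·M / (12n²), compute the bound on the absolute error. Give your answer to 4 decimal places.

0.2604

|E| ≤ (5)³·3.6 / (12·12²) = 450/1728 = 0.2604.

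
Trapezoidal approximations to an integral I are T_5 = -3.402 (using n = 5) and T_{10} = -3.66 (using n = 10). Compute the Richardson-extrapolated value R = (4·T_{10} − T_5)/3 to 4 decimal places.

R = (4·T_{10} − T_5) / 3 = (4·(-3.66) − (-3.402))/3 = (-11.238)/3 = -3.7460.

-3.7460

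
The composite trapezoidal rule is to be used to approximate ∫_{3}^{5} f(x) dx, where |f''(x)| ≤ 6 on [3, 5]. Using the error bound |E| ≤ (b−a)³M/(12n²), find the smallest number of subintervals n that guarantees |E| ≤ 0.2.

5

Need 48/(12n²) ≤ 0.2.
n² ≥ 48/(12·0.2) = 20 ⇒ n ≥ 4.4721, so the smallest n is 5.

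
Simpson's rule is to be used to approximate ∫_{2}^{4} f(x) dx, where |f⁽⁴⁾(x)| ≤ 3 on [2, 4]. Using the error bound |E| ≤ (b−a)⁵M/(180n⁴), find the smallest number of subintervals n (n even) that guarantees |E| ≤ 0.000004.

20

Need 96/(180n⁴) ≤ 0.000004.
n⁴ ≥ 96/(180·0.000004) = 133333 ⇒ n ≥ 19.1089, so the smallest even n is 20. (n must be even for Simpson's rule.)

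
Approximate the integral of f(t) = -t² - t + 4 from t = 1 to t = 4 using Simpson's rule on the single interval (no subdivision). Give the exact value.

-16.5

S = (b−a)/6 · [f(1) + 4f(2.5) + f(4)] = 0.5·[2 + 4·(-4.75) + (-16)] = -16.5.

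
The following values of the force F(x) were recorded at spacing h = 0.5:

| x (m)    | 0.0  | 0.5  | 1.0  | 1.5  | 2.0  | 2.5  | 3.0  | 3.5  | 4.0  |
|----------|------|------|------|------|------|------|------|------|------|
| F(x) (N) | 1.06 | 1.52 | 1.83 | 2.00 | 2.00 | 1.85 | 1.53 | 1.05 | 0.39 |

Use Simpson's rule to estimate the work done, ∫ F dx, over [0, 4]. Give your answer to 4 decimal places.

6.3083

h = 0.5, n = 8.
(h/3)·[y₀ + 4y₁ + 2y₂ + 4y₃ + 2y₄ + 4y₅ + 2y₆ + 4y₇ + y₈] = 0.166667·(37.85) = 6.3083.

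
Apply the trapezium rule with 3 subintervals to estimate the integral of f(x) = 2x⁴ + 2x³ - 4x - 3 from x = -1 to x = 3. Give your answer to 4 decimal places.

149.0535

h = (3 − (-1))/3 = 1.333333.
Nodes x₀,…,x₃ = -1, 0.333333, 1.666667, 3.
f(x) = 2x⁴ + 2x³ - 4x - 3: f₀=1, f₁=-4.234568, f₂=15.024691, f₃=201.
(h/2)·[f₀ + 2f₁ + 2f₂ + f₃] = 0.666667·(223.580247) = 149.0535.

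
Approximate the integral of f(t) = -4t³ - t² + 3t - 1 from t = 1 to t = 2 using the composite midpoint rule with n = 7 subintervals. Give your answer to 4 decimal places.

h = (2 − 1)/7 = 0.142857.
Midpoints m₁,…,m₇ = 1.071429, 1.214286, 1.357143, 1.5, 1.642857, 1.785714, 1.928571.
f(m₁)=-3.853499, f(m₂)=-5.993440, f(m₃)=-8.768950, f(m₄)=-12.25, f(m₅)=-16.506560, f(m₆)=-21.608601, f(m₇)=-27.626093.
h·[f(m₁) + f(m₂) + f(m₃) + f(m₄) + f(m₅) + f(m₆) + f(m₇)] = 0.142857·(-96.607143) = -13.8010.

-13.8010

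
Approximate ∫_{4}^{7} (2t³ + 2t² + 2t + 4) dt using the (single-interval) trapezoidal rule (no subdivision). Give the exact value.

T = (b−a)/2 · [f(4) + f(7)] = 1.5·[172 + 802] = 1461.

1461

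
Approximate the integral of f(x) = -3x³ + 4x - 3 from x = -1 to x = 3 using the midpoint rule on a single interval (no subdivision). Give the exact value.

M = (b−a)·f(1) = 4·(-2) = -8.

-8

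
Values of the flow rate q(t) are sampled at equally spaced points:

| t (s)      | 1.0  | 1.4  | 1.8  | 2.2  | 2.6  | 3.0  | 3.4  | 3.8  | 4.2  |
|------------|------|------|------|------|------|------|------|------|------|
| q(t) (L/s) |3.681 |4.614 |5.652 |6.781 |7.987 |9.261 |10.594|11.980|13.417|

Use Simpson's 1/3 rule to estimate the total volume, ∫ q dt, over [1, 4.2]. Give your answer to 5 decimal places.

h = 0.4, n = 8.
(h/3)·[y₀ + 4y₁ + 2y₂ + 4y₃ + 2y₄ + 4y₅ + 2y₆ + 4y₇ + y₈] = 0.133333·(196.108) = 26.14773.

26.14773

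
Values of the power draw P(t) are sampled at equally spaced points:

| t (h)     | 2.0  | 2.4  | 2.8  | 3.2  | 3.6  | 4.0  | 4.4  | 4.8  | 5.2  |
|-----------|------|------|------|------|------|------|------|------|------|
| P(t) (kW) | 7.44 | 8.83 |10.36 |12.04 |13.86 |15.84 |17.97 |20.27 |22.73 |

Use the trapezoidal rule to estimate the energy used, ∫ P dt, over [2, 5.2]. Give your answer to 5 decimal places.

h = 0.4, n = 8.
(h/2)·[y₀ + 2y₁ + 2y₂ + 2y₃ + 2y₄ + 2y₅ + 2y₆ + 2y₇ + y₈] = 0.2·(228.51) = 45.70200.

45.70200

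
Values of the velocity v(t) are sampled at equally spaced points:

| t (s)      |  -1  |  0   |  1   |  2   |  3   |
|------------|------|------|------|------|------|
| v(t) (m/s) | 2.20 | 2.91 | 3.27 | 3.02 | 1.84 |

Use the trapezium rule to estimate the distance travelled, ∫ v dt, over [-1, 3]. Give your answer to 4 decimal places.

11.2200

h = 1, n = 4.
(h/2)·[y₀ + 2y₁ + 2y₂ + 2y₃ + y₄] = 0.5·(22.44) = 11.2200.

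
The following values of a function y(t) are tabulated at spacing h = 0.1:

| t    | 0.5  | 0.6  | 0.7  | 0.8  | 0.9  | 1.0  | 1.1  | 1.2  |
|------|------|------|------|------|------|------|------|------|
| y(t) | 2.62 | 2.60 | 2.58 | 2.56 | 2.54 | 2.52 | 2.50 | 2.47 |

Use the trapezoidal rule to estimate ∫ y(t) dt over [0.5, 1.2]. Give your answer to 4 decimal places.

1.7845

h = 0.1, n = 7.
(h/2)·[y₀ + 2y₁ + 2y₂ + 2y₃ + 2y₄ + 2y₅ + 2y₆ + y₇] = 0.05·(35.69) = 1.7845.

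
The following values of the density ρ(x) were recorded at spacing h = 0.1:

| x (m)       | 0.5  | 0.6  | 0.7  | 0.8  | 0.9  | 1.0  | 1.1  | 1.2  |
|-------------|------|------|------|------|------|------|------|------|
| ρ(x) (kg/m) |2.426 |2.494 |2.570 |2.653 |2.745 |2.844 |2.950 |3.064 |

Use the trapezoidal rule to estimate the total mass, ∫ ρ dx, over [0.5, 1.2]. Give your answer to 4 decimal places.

h = 0.1, n = 7.
(h/2)·[y₀ + 2y₁ + 2y₂ + 2y₃ + 2y₄ + 2y₅ + 2y₆ + y₇] = 0.05·(38.002) = 1.9001.

1.9001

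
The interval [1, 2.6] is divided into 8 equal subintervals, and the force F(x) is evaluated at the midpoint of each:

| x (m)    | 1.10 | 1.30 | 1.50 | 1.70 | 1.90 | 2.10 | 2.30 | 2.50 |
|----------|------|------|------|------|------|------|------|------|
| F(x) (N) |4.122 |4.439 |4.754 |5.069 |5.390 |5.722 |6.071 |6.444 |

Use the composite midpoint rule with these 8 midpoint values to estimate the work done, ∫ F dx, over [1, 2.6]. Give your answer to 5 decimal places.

h = 0.2, n = 8.
h·[y(m₁) + y(m₂) + y(m₃) + y(m₄) + y(m₅) + y(m₆) + y(m₇) + y(m₈)] = 0.2·(42.011) = 8.40220.

8.40220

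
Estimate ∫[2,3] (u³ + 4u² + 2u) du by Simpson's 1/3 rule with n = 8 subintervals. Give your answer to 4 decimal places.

h = (3 − 2)/8 = 0.125.
Nodes u₀,…,u₈ = 2, 2.125, 2.25, 2.375, 2.5, 2.625, 2.75, 2.875, 3.
f(u) = u³ + 4u² + 2u: f₀=28, f₁=31.908203125, f₂=36.140625, f₃=40.708984375, f₄=45.625, f₅=50.900390625, f₆=56.546875, f₇=62.576171875, f₈=69.
(h/3)·[f₀ + 4f₁ + 2f₂ + 4f₃ + 2f₄ + 4f₅ + 2f₆ + 4f₇ + f₈] = 0.041667·(1118) = 46.5833.

46.5833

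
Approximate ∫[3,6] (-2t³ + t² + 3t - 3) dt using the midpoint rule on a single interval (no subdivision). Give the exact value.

-454.5

M = (b−a)·f(4.5) = 3·(-151.5) = -454.5.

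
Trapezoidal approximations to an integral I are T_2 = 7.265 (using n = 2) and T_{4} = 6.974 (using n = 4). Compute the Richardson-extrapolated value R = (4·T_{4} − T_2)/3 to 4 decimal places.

6.8770

R = (4·T_{4} − T_2) / 3 = (4·6.974 − 7.265)/3 = (20.631)/3 = 6.8770.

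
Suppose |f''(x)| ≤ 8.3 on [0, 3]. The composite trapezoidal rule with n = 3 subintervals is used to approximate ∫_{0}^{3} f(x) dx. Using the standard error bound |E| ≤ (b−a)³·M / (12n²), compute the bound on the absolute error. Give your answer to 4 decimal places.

2.0750

|E| ≤ (3)³·8.3 / (12·3²) = 224.1/108 = 2.0750.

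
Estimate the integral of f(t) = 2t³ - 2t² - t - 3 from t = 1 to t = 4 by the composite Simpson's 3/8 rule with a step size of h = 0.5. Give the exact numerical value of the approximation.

h = (4 − 1)/6 = 0.5.
Nodes t₀,…,t₆ = 1, 1.5, 2, 2.5, 3, 3.5, 4.
f(t) = 2t³ - 2t² - t - 3: f₀=-4, f₁=-2.25, f₂=3, f₃=13.25, f₄=30, f₅=54.75, f₆=89.
(3h/8)·[f₀ + 3f₁ + 3f₂ + 2f₃ + 3f₄ + 3f₅ + f₆] = 0.1875·(368) = 69.

69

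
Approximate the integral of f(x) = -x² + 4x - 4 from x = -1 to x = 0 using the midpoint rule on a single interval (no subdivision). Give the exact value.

M = (b−a)·f(-0.5) = 1·(-6.25) = -6.25.

-6.25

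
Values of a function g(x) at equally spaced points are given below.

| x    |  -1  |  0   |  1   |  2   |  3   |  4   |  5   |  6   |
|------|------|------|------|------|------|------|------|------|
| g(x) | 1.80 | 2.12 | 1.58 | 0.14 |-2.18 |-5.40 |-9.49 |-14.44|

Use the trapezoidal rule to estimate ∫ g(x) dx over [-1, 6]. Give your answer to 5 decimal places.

-19.55000

h = 1, n = 7.
(h/2)·[y₀ + 2y₁ + 2y₂ + 2y₃ + 2y₄ + 2y₅ + 2y₆ + y₇] = 0.5·(-39.10) = -19.55000.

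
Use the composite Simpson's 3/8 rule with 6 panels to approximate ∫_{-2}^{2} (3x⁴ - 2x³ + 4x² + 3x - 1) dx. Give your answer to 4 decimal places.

h = (2 − (-2))/6 = 0.666667.
Nodes x₀,…,x₆ = -2, -1.333333, -0.666667, 0, 0.666667, 1.333333, 2.
f(x) = 3x⁴ - 2x³ + 4x² + 3x - 1: f₀=73, f₁=16.333333, f₂=-0.037037, f₃=-1, f₄=2.777778, f₅=14.851852, f₆=53.
(3h/8)·[f₀ + 3f₁ + 3f₂ + 2f₃ + 3f₄ + 3f₅ + f₆] = 0.25·(225.777778) = 56.4444.

56.4444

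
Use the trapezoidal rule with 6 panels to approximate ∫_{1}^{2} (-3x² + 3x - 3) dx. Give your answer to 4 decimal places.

h = (2 − 1)/6 = 0.166667.
Nodes x₀,…,x₆ = 1, 1.166667, 1.333333, 1.5, 1.666667, 1.833333, 2.
f(x) = -3x² + 3x - 3: f₀=-3, f₁=-3.583333, f₂=-4.333333, f₃=-5.25, f₄=-6.333333, f₅=-7.583333, f₆=-9.
(h/2)·[f₀ + 2f₁ + 2f₂ + 2f₃ + 2f₄ + 2f₅ + f₆] = 0.083333·(-66.166667) = -5.5139.

-5.5139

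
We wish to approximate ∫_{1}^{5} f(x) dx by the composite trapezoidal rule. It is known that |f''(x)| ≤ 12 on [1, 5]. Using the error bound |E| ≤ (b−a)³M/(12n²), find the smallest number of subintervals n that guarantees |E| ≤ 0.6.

11

Need 768/(12n²) ≤ 0.6.
n² ≥ 768/(12·0.6) = 106.667 ⇒ n ≥ 10.3280, so the smallest n is 11.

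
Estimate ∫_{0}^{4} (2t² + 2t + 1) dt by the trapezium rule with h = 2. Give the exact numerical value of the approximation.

68

h = (4 − 0)/2 = 2.
Nodes t₀,…,t₂ = 0, 2, 4.
f(t) = 2t² + 2t + 1: f₀=1, f₁=13, f₂=41.
(h/2)·[f₀ + 2f₁ + f₂] = 1·(68) = 68.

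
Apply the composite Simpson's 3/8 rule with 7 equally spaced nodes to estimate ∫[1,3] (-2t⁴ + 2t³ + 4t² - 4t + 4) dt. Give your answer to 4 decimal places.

h = (3 − 1)/6 = 0.333333.
Nodes t₀,…,t₆ = 1, 1.333333, 1.666667, 2, 2.333333, 2.666667, 3.
f(t) = -2t⁴ + 2t³ + 4t² - 4t + 4: f₀=4, f₁=4.197531, f₂=2.271605, f₃=-4, f₄=-17.432099, f₅=-41.432099, f₆=-80.
(3h/8)·[f₀ + 3f₁ + 3f₂ + 2f₃ + 3f₄ + 3f₅ + f₆] = 0.125·(-241.185185) = -30.1481.

-30.1481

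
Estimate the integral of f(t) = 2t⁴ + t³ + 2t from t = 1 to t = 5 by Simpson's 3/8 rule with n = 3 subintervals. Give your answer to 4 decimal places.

1437.1852

h = (5 − 1)/3 = 1.333333.
Nodes t₀,…,t₃ = 1, 2.333333, 3.666667, 5.
f(t) = 2t⁴ + t³ + 2t: f₀=5, f₁=76.654321, f₂=418.135802, f₃=1385.
(3h/8)·[f₀ + 3f₁ + 3f₂ + f₃] = 0.5·(2874.370370) = 1437.1852.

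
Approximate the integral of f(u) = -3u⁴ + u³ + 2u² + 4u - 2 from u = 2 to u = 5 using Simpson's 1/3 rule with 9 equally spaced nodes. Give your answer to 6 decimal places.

-1589.573730

h = (5 − 2)/8 = 0.375.
Nodes u₀,…,u₈ = 2, 2.375, 2.75, 3.125, 3.5, 3.875, 4.25, 4.625, 5.
f(u) = -3u⁴ + u³ + 2u² + 4u - 2: f₀=-26, f₁=-63.272216796875, f₂=-126.65234375, f₃=-225.553466796875, f₄=-370.8125, f₅=-574.690185546875, f₆=-850.87109375, f₇=-1214.463623046875, f₈=-1682.
(h/3)·[f₀ + 4f₁ + 2f₂ + 4f₃ + 2f₄ + 4f₅ + 2f₆ + 4f₇ + f₈] = 0.125·(-12716.58984375) = -1589.573730.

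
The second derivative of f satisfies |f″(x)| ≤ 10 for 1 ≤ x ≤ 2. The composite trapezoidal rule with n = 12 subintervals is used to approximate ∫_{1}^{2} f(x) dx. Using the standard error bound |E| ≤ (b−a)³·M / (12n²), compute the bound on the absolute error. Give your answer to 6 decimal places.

0.005787

|E| ≤ (1)³·10 / (12·12²) = 10/1728 = 0.005787.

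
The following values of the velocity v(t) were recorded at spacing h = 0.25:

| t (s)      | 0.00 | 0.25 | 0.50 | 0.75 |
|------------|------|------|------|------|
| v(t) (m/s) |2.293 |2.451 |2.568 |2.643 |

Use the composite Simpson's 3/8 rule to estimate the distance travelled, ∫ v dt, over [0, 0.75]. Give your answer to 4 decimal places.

1.8743

h = 0.25, n = 3.
(3h/8)·[y₀ + 3y₁ + 3y₂ + y₃] = 0.09375·(19.993) = 1.8743.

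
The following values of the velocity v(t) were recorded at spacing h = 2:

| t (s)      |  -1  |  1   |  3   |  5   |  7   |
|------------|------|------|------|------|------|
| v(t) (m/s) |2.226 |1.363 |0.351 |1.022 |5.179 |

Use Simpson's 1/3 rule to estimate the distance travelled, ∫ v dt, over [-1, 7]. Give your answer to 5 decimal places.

11.76467

h = 2, n = 4.
(h/3)·[y₀ + 4y₁ + 2y₂ + 4y₃ + y₄] = 0.666667·(17.647) = 11.76467.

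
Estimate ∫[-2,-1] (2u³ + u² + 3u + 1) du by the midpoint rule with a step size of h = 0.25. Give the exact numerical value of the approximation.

-8.625

h = (-1 − (-2))/4 = 0.25.
Midpoints m₁,…,m₄ = -1.875, -1.625, -1.375, -1.125.
f(m₁)=-14.29296875, f(m₂)=-9.81640625, f(m₃)=-6.43359375, f(m₄)=-3.95703125.
h·[f(m₁) + f(m₂) + f(m₃) + f(m₄)] = 0.25·(-34.5) = -8.625.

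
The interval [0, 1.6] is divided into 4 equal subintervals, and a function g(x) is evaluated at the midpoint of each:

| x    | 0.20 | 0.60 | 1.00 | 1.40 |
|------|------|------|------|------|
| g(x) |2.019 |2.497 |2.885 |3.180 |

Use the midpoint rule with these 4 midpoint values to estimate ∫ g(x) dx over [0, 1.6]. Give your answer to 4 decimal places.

h = 0.4, n = 4.
h·[y(m₁) + y(m₂) + y(m₃) + y(m₄)] = 0.4·(10.581) = 4.2324.

4.2324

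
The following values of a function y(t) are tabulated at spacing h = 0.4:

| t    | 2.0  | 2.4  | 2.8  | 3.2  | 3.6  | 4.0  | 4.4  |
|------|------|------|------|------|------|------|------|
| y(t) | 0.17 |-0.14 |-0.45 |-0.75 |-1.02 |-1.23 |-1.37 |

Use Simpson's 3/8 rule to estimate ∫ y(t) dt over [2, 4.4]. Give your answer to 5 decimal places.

-1.68300

h = 0.4, n = 6.
(3h/8)·[y₀ + 3y₁ + 3y₂ + 2y₃ + 3y₄ + 3y₅ + y₆] = 0.15·(-11.22) = -1.68300.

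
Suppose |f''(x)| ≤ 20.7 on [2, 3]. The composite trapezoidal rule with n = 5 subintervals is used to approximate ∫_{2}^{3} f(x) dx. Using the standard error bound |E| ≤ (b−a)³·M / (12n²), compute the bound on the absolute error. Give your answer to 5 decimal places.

|E| ≤ (1)³·20.7 / (12·5²) = 20.7/300 = 0.06900.

0.06900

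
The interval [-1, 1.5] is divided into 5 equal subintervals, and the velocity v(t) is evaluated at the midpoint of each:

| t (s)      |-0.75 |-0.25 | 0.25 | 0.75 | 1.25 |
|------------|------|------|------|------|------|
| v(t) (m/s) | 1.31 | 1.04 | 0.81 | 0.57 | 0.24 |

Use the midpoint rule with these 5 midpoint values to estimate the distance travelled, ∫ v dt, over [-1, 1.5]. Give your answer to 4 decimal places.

1.9850

h = 0.5, n = 5.
h·[y(m₁) + y(m₂) + y(m₃) + y(m₄) + y(m₅)] = 0.5·(3.97) = 1.9850.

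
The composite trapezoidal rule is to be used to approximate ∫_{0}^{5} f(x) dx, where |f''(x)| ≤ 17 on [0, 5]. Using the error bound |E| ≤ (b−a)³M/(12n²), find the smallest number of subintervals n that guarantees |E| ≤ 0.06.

Need 2125/(12n²) ≤ 0.06.
n² ≥ 2125/(12·0.06) = 2951.39 ⇒ n ≥ 54.3267, so the smallest n is 55.

55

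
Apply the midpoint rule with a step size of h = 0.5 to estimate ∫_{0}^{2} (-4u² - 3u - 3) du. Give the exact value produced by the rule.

h = (2 − 0)/4 = 0.5.
Midpoints m₁,…,m₄ = 0.25, 0.75, 1.25, 1.75.
f(m₁)=-4, f(m₂)=-7.5, f(m₃)=-13, f(m₄)=-20.5.
h·[f(m₁) + f(m₂) + f(m₃) + f(m₄)] = 0.5·(-45) = -22.5.

-22.5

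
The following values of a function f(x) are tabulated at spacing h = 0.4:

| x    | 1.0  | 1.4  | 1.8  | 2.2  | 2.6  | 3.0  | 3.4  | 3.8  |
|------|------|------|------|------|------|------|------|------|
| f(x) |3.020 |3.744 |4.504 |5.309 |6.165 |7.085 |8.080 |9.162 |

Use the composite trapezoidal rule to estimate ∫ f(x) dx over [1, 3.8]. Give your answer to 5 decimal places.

16.39120

h = 0.4, n = 7.
(h/2)·[y₀ + 2y₁ + 2y₂ + 2y₃ + 2y₄ + 2y₅ + 2y₆ + y₇] = 0.2·(81.956) = 16.39120.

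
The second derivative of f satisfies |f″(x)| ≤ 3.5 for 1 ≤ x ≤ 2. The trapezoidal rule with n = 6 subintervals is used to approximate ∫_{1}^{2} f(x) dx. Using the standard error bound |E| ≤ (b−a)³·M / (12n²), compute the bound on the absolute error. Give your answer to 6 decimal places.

|E| ≤ (1)³·3.5 / (12·6²) = 3.5/432 = 0.008102.

0.008102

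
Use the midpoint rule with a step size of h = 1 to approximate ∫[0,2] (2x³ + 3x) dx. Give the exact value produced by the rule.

13

h = (2 − 0)/2 = 1.
Midpoints m₁,…,m₂ = 0.5, 1.5.
f(m₁)=1.75, f(m₂)=11.25.
h·[f(m₁) + f(m₂)] = 1·(13) = 13.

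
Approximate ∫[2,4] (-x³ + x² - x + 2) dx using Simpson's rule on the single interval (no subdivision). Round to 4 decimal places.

S = (b−a)/6 · [f(2) + 4f(3) + f(4)] = 0.333333·[(-4) + 4·(-19) + (-50)] = -43.3333.

-43.3333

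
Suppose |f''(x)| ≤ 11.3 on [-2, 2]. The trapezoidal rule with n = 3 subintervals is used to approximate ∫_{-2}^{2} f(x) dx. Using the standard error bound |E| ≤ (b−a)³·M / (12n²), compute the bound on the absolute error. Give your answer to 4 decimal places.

|E| ≤ (4)³·11.3 / (12·3²) = 723.2/108 = 6.6963.

6.6963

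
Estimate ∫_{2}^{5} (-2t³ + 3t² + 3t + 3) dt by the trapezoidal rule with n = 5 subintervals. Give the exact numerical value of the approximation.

h = (5 − 2)/5 = 0.6.
Nodes t₀,…,t₅ = 2, 2.6, 3.2, 3.8, 4.4, 5.
f(t) = -2t³ + 3t² + 3t + 3: f₀=5, f₁=-4.072, f₂=-22.216, f₃=-52.024, f₄=-96.088, f₅=-157.
(h/2)·[f₀ + 2f₁ + 2f₂ + 2f₃ + 2f₄ + f₅] = 0.3·(-500.8) = -150.24.

-150.24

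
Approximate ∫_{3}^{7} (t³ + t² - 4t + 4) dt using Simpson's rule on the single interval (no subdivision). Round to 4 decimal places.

S = (b−a)/6 · [f(3) + 4f(5) + f(7)] = 0.666667·[28 + 4·134 + 368] = 621.3333.

621.3333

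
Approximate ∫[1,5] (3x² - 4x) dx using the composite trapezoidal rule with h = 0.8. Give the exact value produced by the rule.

h = (5 − 1)/5 = 0.8.
Nodes x₀,…,x₅ = 1, 1.8, 2.6, 3.4, 4.2, 5.
f(x) = 3x² - 4x: f₀=-1, f₁=2.52, f₂=9.88, f₃=21.08, f₄=36.12, f₅=55.
(h/2)·[f₀ + 2f₁ + 2f₂ + 2f₃ + 2f₄ + f₅] = 0.4·(193.2) = 77.28.

77.28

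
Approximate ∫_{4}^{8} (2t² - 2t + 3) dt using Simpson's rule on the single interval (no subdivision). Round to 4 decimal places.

262.6667

S = (b−a)/6 · [f(4) + 4f(6) + f(8)] = 0.666667·[27 + 4·63 + 115] = 262.6667.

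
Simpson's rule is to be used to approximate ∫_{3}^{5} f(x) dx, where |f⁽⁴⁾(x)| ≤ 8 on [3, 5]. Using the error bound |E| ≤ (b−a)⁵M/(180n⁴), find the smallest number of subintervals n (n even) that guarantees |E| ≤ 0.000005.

Need 256/(180n⁴) ≤ 0.000005.
n⁴ ≥ 256/(180·0.000005) = 284444 ⇒ n ≥ 23.0940, so the smallest even n is 24. (n must be even for Simpson's rule.)

24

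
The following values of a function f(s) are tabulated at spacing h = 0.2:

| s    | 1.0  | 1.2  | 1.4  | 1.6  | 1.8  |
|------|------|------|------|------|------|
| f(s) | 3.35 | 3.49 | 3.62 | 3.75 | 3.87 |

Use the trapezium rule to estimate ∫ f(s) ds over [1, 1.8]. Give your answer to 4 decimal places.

h = 0.2, n = 4.
(h/2)·[y₀ + 2y₁ + 2y₂ + 2y₃ + y₄] = 0.1·(28.94) = 2.8940.

2.8940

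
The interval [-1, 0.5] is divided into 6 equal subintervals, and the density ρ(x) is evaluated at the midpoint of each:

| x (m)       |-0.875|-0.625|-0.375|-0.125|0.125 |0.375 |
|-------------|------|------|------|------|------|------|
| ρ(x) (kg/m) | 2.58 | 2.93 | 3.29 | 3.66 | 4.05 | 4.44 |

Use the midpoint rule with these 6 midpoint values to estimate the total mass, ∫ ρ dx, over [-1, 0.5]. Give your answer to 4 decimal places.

h = 0.25, n = 6.
h·[y(m₁) + y(m₂) + y(m₃) + y(m₄) + y(m₅) + y(m₆)] = 0.25·(20.95) = 5.2375.

5.2375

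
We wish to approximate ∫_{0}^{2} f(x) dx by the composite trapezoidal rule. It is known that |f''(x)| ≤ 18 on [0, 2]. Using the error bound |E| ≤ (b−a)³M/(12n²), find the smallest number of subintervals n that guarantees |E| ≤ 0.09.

12

Need 144/(12n²) ≤ 0.09.
n² ≥ 144/(12·0.09) = 133.333 ⇒ n ≥ 11.5470, so the smallest n is 12.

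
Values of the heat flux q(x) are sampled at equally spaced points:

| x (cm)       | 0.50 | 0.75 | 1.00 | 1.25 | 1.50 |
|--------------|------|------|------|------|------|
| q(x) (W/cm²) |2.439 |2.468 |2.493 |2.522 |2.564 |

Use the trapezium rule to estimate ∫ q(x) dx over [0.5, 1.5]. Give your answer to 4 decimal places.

h = 0.25, n = 4.
(h/2)·[y₀ + 2y₁ + 2y₂ + 2y₃ + y₄] = 0.125·(19.969) = 2.4961.

2.4961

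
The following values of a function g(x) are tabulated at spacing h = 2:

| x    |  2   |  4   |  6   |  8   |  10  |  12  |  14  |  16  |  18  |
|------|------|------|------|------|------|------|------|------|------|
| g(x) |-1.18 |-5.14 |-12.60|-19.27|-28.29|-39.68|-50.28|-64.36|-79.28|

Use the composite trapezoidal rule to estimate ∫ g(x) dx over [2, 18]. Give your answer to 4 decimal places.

-519.7000

h = 2, n = 8.
(h/2)·[y₀ + 2y₁ + 2y₂ + 2y₃ + 2y₄ + 2y₅ + 2y₆ + 2y₇ + y₈] = 1·(-519.70) = -519.7000.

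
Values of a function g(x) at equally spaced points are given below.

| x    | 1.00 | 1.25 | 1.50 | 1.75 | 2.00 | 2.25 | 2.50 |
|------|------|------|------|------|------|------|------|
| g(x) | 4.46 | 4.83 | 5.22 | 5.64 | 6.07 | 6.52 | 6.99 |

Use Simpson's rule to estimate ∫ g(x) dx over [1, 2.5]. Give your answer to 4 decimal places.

h = 0.25, n = 6.
(h/3)·[y₀ + 4y₁ + 2y₂ + 4y₃ + 2y₄ + 4y₅ + y₆] = 0.083333·(101.99) = 8.4992.

8.4992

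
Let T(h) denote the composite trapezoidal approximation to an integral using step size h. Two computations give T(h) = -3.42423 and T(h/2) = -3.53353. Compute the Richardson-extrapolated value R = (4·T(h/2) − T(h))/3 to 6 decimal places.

-3.569963

R = (4·T(h/2) − T(h)) / 3 = (4·(-3.53353) − (-3.42423))/3 = (-10.70989)/3 = -3.569963.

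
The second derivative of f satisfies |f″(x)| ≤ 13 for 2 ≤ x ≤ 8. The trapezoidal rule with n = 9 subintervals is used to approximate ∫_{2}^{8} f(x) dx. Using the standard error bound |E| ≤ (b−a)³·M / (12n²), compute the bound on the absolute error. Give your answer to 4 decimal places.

|E| ≤ (6)³·13 / (12·9²) = 2808/972 = 2.8889.

2.8889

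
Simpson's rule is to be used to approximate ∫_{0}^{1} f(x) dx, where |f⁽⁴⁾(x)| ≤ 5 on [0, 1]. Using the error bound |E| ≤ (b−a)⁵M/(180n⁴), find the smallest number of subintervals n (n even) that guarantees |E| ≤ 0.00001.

8

Need 5/(180n⁴) ≤ 0.00001.
n⁴ ≥ 5/(180·0.00001) = 2777.78 ⇒ n ≥ 7.2598, so the smallest even n is 8. (n must be even for Simpson's rule.)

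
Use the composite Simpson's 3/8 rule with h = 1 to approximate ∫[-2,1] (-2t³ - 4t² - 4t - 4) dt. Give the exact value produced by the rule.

-10.5

h = (1 − (-2))/3 = 1.
Nodes t₀,…,t₃ = -2, -1, 0, 1.
f(t) = -2t³ - 4t² - 4t - 4: f₀=4, f₁=-2, f₂=-4, f₃=-14.
(3h/8)·[f₀ + 3f₁ + 3f₂ + f₃] = 0.375·(-28) = -10.5.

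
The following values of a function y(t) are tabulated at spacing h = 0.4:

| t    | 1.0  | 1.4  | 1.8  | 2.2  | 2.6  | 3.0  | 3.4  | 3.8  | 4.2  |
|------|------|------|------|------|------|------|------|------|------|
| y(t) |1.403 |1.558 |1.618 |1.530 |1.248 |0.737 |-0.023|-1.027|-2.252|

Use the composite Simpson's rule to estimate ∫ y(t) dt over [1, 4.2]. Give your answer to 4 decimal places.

h = 0.4, n = 8.
(h/3)·[y₀ + 4y₁ + 2y₂ + 4y₃ + 2y₄ + 4y₅ + 2y₆ + 4y₇ + y₈] = 0.133333·(16.029) = 2.1372.

2.1372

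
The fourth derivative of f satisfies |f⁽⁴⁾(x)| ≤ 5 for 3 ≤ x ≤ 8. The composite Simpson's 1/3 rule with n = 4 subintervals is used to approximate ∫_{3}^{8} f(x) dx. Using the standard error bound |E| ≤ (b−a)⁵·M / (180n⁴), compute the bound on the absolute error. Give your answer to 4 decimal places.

|E| ≤ (5)⁵·5 / (180·4⁴) = 15625/46080 = 0.3391.

0.3391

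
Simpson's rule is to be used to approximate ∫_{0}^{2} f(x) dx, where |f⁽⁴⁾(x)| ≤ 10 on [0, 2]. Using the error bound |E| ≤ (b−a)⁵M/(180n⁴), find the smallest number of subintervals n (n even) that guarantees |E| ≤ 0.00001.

22

Need 320/(180n⁴) ≤ 0.00001.
n⁴ ≥ 320/(180·0.00001) = 177778 ⇒ n ≥ 20.5338, so the smallest even n is 22. (n must be even for Simpson's rule.)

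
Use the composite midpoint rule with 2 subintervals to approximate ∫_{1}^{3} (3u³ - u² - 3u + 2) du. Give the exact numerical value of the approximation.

40.5

h = (3 − 1)/2 = 1.
Midpoints m₁,…,m₂ = 1.5, 2.5.
f(m₁)=5.375, f(m₂)=35.125.
h·[f(m₁) + f(m₂)] = 1·(40.5) = 40.5.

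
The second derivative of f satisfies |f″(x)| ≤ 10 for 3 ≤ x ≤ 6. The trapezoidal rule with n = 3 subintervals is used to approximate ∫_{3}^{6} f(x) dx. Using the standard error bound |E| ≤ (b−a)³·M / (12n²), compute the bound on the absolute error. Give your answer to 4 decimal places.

2.5000

|E| ≤ (3)³·10 / (12·3²) = 270/108 = 2.5000.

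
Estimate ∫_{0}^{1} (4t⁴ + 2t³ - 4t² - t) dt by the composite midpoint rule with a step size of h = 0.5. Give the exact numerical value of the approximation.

-0.671875

h = (1 − 0)/2 = 0.5.
Midpoints m₁,…,m₂ = 0.25, 0.75.
f(m₁)=-0.453125, f(m₂)=-0.890625.
h·[f(m₁) + f(m₂)] = 0.5·(-1.34375) = -0.671875.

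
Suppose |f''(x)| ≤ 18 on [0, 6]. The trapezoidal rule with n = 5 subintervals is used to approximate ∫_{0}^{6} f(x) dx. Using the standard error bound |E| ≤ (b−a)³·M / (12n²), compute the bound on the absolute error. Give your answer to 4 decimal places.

12.9600

|E| ≤ (6)³·18 / (12·5²) = 3888/300 = 12.9600.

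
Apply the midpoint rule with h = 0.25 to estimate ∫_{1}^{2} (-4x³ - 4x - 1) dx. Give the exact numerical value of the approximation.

h = (2 − 1)/4 = 0.25.
Midpoints m₁,…,m₄ = 1.125, 1.375, 1.625, 1.875.
f(m₁)=-11.1953125, f(m₂)=-16.8984375, f(m₃)=-24.6640625, f(m₄)=-34.8671875.
h·[f(m₁) + f(m₂) + f(m₃) + f(m₄)] = 0.25·(-87.625) = -21.90625.

-21.90625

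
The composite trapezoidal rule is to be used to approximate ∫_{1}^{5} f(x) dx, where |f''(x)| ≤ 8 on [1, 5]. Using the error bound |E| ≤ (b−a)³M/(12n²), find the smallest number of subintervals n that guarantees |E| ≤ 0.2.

Need 512/(12n²) ≤ 0.2.
n² ≥ 512/(12·0.2) = 213.333 ⇒ n ≥ 14.6059, so the smallest n is 15.

15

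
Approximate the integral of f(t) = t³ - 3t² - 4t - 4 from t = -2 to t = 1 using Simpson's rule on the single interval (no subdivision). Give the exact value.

-18.75

S = (b−a)/6 · [f(-2) + 4f(-0.5) + f(1)] = 0.5·[(-16) + 4·(-2.875) + (-10)] = -18.75.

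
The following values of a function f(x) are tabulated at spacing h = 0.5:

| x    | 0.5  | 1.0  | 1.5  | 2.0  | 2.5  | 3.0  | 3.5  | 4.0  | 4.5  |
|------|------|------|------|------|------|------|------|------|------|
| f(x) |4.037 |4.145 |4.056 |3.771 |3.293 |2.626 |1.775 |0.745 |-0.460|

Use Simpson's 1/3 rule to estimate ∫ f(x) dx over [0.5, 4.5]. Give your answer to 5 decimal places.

11.16217

h = 0.5, n = 8.
(h/3)·[y₀ + 4y₁ + 2y₂ + 4y₃ + 2y₄ + 4y₅ + 2y₆ + 4y₇ + y₈] = 0.166667·(66.973) = 11.16217.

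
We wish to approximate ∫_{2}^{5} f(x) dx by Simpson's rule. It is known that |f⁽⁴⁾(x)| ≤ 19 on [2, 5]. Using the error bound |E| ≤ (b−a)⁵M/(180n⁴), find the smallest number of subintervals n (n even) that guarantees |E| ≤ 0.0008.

Need 4617/(180n⁴) ≤ 0.0008.
n⁴ ≥ 4617/(180·0.0008) = 32062.5 ⇒ n ≥ 13.3813, so the smallest even n is 14. (n must be even for Simpson's rule.)

14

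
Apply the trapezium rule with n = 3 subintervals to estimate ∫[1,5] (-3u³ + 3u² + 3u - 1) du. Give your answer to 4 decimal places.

h = (5 − 1)/3 = 1.333333.
Nodes u₀,…,u₃ = 1, 2.333333, 3.666667, 5.
f(u) = -3u³ + 3u² + 3u - 1: f₀=2, f₁=-15.777778, f₂=-97.555556, f₃=-286.
(h/2)·[f₀ + 2f₁ + 2f₂ + f₃] = 0.666667·(-510.666667) = -340.4444.

-340.4444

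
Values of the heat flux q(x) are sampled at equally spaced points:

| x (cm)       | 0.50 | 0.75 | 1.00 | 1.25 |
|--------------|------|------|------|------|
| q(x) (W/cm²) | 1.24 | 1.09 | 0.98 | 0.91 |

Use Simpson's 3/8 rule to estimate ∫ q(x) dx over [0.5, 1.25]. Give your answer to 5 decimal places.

h = 0.25, n = 3.
(3h/8)·[y₀ + 3y₁ + 3y₂ + y₃] = 0.09375·(8.36) = 0.78375.

0.78375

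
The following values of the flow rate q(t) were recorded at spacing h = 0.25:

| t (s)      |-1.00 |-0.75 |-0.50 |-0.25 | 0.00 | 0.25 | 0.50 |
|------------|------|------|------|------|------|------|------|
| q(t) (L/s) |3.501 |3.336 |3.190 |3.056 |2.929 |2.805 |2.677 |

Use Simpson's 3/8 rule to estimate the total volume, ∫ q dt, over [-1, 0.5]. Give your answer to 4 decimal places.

h = 0.25, n = 6.
(3h/8)·[y₀ + 3y₁ + 3y₂ + 2y₃ + 3y₄ + 3y₅ + y₆] = 0.09375·(49.070) = 4.6003.

4.6003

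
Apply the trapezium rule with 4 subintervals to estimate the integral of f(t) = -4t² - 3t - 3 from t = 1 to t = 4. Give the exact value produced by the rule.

h = (4 − 1)/4 = 0.75.
Nodes t₀,…,t₄ = 1, 1.75, 2.5, 3.25, 4.
f(t) = -4t² - 3t - 3: f₀=-10, f₁=-20.5, f₂=-35.5, f₃=-55, f₄=-79.
(h/2)·[f₀ + 2f₁ + 2f₂ + 2f₃ + f₄] = 0.375·(-311) = -116.625.

-116.625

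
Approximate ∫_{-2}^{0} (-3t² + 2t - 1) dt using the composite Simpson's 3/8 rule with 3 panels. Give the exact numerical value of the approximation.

h = (0 − (-2))/3 = 0.666667.
Nodes t₀,…,t₃ = -2, -1.333333, -0.666667, 0.
f(t) = -3t² + 2t - 1: f₀=-17, f₁=-9, f₂=-3.666667, f₃=-1.
(3h/8)·[f₀ + 3f₁ + 3f₂ + f₃] = 0.25·(-56) = -14.

-14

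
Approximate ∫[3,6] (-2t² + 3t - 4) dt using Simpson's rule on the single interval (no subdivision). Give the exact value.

-97.5

S = (b−a)/6 · [f(3) + 4f(4.5) + f(6)] = 0.5·[(-13) + 4·(-31) + (-58)] = -97.5.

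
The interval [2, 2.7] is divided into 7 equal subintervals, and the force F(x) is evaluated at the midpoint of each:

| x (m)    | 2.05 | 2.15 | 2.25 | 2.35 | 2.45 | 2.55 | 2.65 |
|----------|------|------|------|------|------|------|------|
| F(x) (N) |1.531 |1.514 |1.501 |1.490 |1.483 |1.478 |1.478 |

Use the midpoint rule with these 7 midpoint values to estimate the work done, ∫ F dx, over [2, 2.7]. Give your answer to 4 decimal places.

1.0475

h = 0.1, n = 7.
h·[y(m₁) + y(m₂) + y(m₃) + y(m₄) + y(m₅) + y(m₆) + y(m₇)] = 0.1·(10.475) = 1.0475.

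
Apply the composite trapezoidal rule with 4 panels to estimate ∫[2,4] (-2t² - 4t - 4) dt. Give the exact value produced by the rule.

-69.5

h = (4 − 2)/4 = 0.5.
Nodes t₀,…,t₄ = 2, 2.5, 3, 3.5, 4.
f(t) = -2t² - 4t - 4: f₀=-20, f₁=-26.5, f₂=-34, f₃=-42.5, f₄=-52.
(h/2)·[f₀ + 2f₁ + 2f₂ + 2f₃ + f₄] = 0.25·(-278) = -69.5.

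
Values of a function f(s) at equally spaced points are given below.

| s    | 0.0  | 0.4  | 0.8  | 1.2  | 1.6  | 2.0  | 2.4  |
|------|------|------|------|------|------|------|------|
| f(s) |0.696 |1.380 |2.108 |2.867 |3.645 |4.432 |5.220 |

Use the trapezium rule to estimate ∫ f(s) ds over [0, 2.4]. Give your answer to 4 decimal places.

6.9560

h = 0.4, n = 6.
(h/2)·[y₀ + 2y₁ + 2y₂ + 2y₃ + 2y₄ + 2y₅ + y₆] = 0.2·(34.780) = 6.9560.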